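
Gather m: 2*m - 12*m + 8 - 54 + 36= -10*m - 10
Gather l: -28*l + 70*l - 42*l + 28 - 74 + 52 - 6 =0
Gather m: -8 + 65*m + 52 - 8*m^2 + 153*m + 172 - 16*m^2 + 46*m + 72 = -24*m^2 + 264*m + 288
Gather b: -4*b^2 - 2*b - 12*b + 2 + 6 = -4*b^2 - 14*b + 8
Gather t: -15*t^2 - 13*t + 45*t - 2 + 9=-15*t^2 + 32*t + 7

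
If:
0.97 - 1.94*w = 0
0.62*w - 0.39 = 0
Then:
No Solution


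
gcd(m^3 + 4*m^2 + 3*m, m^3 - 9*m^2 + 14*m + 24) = m + 1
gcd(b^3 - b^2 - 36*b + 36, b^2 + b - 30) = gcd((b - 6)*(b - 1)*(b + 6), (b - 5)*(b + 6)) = b + 6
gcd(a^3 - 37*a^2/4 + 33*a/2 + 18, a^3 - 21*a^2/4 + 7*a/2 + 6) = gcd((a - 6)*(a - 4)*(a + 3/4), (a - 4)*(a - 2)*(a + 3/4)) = a^2 - 13*a/4 - 3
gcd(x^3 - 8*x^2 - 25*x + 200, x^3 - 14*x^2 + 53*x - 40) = x^2 - 13*x + 40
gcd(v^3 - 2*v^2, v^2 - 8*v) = v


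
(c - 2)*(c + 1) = c^2 - c - 2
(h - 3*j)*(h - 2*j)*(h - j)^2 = h^4 - 7*h^3*j + 17*h^2*j^2 - 17*h*j^3 + 6*j^4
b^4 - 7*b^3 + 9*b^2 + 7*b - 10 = (b - 5)*(b - 2)*(b - 1)*(b + 1)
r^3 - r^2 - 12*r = r*(r - 4)*(r + 3)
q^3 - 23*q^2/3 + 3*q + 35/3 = (q - 7)*(q - 5/3)*(q + 1)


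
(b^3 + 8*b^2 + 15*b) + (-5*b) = b^3 + 8*b^2 + 10*b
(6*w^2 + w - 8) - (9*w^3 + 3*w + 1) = -9*w^3 + 6*w^2 - 2*w - 9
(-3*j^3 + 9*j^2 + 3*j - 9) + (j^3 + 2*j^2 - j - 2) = -2*j^3 + 11*j^2 + 2*j - 11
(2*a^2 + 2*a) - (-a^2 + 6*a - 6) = 3*a^2 - 4*a + 6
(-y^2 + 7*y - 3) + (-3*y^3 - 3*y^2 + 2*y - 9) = -3*y^3 - 4*y^2 + 9*y - 12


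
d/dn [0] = 0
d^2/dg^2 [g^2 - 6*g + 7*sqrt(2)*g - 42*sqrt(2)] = 2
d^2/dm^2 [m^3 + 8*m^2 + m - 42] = 6*m + 16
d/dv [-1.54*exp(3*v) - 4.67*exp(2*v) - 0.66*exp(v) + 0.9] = (-4.62*exp(2*v) - 9.34*exp(v) - 0.66)*exp(v)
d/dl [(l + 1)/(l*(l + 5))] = (-l^2 - 2*l - 5)/(l^2*(l^2 + 10*l + 25))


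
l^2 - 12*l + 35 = (l - 7)*(l - 5)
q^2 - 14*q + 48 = (q - 8)*(q - 6)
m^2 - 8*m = m*(m - 8)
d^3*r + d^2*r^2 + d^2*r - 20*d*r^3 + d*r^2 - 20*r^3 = (d - 4*r)*(d + 5*r)*(d*r + r)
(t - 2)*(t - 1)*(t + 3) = t^3 - 7*t + 6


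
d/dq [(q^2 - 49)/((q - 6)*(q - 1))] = (-7*q^2 + 110*q - 343)/(q^4 - 14*q^3 + 61*q^2 - 84*q + 36)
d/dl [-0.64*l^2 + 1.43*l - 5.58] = 1.43 - 1.28*l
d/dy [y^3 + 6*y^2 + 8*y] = 3*y^2 + 12*y + 8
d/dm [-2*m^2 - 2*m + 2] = -4*m - 2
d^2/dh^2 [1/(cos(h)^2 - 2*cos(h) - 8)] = (8*sin(h)^4 - 76*sin(h)^2 - 17*cos(h) - 3*cos(3*h) + 20)/(2*(sin(h)^2 + 2*cos(h) + 7)^3)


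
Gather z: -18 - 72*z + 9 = -72*z - 9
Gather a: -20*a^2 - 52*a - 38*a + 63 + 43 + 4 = -20*a^2 - 90*a + 110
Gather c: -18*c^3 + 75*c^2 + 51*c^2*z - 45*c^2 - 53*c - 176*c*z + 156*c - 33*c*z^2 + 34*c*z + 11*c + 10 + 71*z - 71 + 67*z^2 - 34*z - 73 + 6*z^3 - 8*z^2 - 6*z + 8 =-18*c^3 + c^2*(51*z + 30) + c*(-33*z^2 - 142*z + 114) + 6*z^3 + 59*z^2 + 31*z - 126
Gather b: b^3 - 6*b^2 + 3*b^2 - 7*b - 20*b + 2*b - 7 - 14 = b^3 - 3*b^2 - 25*b - 21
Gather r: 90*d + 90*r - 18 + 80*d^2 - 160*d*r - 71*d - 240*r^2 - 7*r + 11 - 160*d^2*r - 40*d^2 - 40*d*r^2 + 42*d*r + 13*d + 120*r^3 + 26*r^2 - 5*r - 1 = 40*d^2 + 32*d + 120*r^3 + r^2*(-40*d - 214) + r*(-160*d^2 - 118*d + 78) - 8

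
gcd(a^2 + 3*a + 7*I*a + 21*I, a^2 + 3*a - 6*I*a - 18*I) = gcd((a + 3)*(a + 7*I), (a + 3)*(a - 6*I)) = a + 3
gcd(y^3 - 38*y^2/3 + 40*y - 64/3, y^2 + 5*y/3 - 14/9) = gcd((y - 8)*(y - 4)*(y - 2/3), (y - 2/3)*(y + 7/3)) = y - 2/3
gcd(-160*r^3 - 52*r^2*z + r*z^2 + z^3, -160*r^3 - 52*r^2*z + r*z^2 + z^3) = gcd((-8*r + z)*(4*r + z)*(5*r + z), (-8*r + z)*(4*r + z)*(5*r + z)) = -160*r^3 - 52*r^2*z + r*z^2 + z^3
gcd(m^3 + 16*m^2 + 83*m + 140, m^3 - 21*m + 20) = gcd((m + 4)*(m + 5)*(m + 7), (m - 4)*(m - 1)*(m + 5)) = m + 5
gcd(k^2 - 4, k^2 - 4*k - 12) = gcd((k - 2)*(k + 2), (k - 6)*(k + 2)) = k + 2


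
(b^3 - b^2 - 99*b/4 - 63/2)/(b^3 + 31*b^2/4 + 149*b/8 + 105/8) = 2*(2*b^2 - 9*b - 18)/(4*b^2 + 17*b + 15)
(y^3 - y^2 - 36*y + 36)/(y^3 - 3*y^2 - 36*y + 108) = (y - 1)/(y - 3)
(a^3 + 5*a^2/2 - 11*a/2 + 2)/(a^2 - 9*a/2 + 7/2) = (2*a^2 + 7*a - 4)/(2*a - 7)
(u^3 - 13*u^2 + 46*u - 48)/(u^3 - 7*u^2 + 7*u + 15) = (u^2 - 10*u + 16)/(u^2 - 4*u - 5)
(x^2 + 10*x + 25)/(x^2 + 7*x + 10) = (x + 5)/(x + 2)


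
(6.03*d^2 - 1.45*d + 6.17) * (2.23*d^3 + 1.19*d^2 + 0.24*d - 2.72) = 13.4469*d^5 + 3.9422*d^4 + 13.4808*d^3 - 9.4073*d^2 + 5.4248*d - 16.7824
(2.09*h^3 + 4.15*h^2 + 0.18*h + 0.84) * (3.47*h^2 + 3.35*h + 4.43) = 7.2523*h^5 + 21.402*h^4 + 23.7858*h^3 + 21.9023*h^2 + 3.6114*h + 3.7212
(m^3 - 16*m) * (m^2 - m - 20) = m^5 - m^4 - 36*m^3 + 16*m^2 + 320*m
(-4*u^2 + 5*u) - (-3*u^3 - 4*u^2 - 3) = 3*u^3 + 5*u + 3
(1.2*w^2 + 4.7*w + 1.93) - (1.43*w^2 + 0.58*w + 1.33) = -0.23*w^2 + 4.12*w + 0.6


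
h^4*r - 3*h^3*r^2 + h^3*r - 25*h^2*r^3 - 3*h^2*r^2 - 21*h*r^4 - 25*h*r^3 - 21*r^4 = (h - 7*r)*(h + r)*(h + 3*r)*(h*r + r)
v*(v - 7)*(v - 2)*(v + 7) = v^4 - 2*v^3 - 49*v^2 + 98*v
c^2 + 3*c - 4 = (c - 1)*(c + 4)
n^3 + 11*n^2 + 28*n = n*(n + 4)*(n + 7)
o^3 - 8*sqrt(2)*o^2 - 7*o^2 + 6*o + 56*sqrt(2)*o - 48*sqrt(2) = (o - 6)*(o - 1)*(o - 8*sqrt(2))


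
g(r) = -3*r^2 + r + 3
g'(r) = 1 - 6*r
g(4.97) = -66.13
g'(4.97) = -28.82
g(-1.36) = -3.91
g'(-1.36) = 9.16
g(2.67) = -15.72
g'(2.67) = -15.02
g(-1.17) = -2.28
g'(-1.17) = 8.02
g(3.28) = -26.00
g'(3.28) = -18.68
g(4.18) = -45.24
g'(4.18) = -24.08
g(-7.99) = -196.51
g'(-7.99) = 48.94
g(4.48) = -52.73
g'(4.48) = -25.88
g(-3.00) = -27.00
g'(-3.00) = 19.00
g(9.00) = -231.00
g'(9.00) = -53.00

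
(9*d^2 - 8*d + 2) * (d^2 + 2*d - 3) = 9*d^4 + 10*d^3 - 41*d^2 + 28*d - 6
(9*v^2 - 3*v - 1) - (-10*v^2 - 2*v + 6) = 19*v^2 - v - 7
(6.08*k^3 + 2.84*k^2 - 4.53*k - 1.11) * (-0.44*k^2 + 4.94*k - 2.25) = -2.6752*k^5 + 28.7856*k^4 + 2.3428*k^3 - 28.2798*k^2 + 4.7091*k + 2.4975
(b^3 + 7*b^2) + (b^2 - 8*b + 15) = b^3 + 8*b^2 - 8*b + 15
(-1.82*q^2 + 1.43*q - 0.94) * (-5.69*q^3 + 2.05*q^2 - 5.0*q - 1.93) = 10.3558*q^5 - 11.8677*q^4 + 17.3801*q^3 - 5.5644*q^2 + 1.9401*q + 1.8142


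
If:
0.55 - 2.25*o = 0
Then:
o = 0.24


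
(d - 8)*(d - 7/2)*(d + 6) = d^3 - 11*d^2/2 - 41*d + 168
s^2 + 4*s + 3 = (s + 1)*(s + 3)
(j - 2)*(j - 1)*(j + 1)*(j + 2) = j^4 - 5*j^2 + 4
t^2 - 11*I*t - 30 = (t - 6*I)*(t - 5*I)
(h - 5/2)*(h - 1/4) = h^2 - 11*h/4 + 5/8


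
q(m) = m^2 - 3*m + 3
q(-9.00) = 111.00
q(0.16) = 2.55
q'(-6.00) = -15.00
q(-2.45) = 16.35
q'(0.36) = -2.28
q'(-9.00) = -21.00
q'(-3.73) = -10.46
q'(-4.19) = -11.38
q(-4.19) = 33.13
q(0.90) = 1.11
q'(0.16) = -2.68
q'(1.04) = -0.92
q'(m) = 2*m - 3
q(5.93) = 20.37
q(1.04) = 0.96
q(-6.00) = 57.00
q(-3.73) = 28.10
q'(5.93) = 8.86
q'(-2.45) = -7.90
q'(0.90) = -1.20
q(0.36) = 2.05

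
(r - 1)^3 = r^3 - 3*r^2 + 3*r - 1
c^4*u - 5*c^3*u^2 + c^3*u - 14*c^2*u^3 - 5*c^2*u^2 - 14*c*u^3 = c*(c - 7*u)*(c + 2*u)*(c*u + u)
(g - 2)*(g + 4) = g^2 + 2*g - 8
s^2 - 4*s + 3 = (s - 3)*(s - 1)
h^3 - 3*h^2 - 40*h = h*(h - 8)*(h + 5)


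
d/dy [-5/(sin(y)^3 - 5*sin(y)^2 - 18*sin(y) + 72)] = 5*(3*sin(y)^2 - 10*sin(y) - 18)*cos(y)/(sin(y)^3 - 5*sin(y)^2 - 18*sin(y) + 72)^2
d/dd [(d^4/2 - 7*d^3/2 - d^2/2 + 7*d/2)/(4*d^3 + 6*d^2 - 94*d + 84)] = (d^4 + 5*d^3 - 71*d^2 + 252*d + 147)/(2*(4*d^4 + 20*d^3 - 143*d^2 - 420*d + 1764))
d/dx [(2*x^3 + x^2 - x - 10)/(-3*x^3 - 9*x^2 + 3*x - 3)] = (-5*x^4 + 2*x^3 - 38*x^2 - 62*x + 11)/(3*(x^6 + 6*x^5 + 7*x^4 - 4*x^3 + 7*x^2 - 2*x + 1))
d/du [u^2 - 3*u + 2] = 2*u - 3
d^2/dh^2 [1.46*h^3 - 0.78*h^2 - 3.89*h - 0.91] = 8.76*h - 1.56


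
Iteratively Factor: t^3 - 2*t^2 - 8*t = (t)*(t^2 - 2*t - 8) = t*(t + 2)*(t - 4)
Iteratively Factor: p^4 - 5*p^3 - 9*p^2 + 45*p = (p - 3)*(p^3 - 2*p^2 - 15*p) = (p - 3)*(p + 3)*(p^2 - 5*p) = p*(p - 3)*(p + 3)*(p - 5)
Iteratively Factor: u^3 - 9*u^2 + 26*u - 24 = (u - 2)*(u^2 - 7*u + 12) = (u - 4)*(u - 2)*(u - 3)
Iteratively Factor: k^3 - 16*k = (k)*(k^2 - 16) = k*(k - 4)*(k + 4)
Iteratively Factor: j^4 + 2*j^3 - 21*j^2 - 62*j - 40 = (j + 4)*(j^3 - 2*j^2 - 13*j - 10) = (j - 5)*(j + 4)*(j^2 + 3*j + 2) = (j - 5)*(j + 1)*(j + 4)*(j + 2)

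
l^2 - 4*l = l*(l - 4)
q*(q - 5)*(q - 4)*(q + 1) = q^4 - 8*q^3 + 11*q^2 + 20*q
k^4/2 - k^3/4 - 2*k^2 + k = k*(k/2 + 1)*(k - 2)*(k - 1/2)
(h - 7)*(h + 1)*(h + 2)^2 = h^4 - 2*h^3 - 27*h^2 - 52*h - 28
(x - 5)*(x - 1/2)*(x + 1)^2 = x^4 - 7*x^3/2 - 15*x^2/2 - x/2 + 5/2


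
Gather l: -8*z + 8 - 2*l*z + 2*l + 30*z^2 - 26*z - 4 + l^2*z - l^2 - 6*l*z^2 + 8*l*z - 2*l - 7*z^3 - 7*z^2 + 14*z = l^2*(z - 1) + l*(-6*z^2 + 6*z) - 7*z^3 + 23*z^2 - 20*z + 4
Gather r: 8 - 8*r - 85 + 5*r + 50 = -3*r - 27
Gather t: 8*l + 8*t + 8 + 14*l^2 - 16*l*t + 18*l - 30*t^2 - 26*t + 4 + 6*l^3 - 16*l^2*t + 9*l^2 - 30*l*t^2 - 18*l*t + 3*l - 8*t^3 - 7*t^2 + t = 6*l^3 + 23*l^2 + 29*l - 8*t^3 + t^2*(-30*l - 37) + t*(-16*l^2 - 34*l - 17) + 12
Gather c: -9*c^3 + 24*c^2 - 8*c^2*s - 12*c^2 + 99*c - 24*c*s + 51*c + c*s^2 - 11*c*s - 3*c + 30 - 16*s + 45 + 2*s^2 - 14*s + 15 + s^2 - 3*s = -9*c^3 + c^2*(12 - 8*s) + c*(s^2 - 35*s + 147) + 3*s^2 - 33*s + 90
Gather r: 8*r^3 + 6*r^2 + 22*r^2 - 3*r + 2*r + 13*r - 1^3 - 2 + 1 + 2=8*r^3 + 28*r^2 + 12*r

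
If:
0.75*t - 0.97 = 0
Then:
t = 1.29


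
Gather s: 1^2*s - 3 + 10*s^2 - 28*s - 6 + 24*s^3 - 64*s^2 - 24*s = 24*s^3 - 54*s^2 - 51*s - 9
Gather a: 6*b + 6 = 6*b + 6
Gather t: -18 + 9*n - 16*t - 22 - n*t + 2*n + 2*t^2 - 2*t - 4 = 11*n + 2*t^2 + t*(-n - 18) - 44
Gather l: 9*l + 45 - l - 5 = 8*l + 40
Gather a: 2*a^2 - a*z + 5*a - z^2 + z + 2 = 2*a^2 + a*(5 - z) - z^2 + z + 2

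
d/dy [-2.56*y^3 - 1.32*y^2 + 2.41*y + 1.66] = -7.68*y^2 - 2.64*y + 2.41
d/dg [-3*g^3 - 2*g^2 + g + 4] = -9*g^2 - 4*g + 1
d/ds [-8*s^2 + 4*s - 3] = 4 - 16*s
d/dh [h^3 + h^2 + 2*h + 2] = 3*h^2 + 2*h + 2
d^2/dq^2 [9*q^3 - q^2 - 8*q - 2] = 54*q - 2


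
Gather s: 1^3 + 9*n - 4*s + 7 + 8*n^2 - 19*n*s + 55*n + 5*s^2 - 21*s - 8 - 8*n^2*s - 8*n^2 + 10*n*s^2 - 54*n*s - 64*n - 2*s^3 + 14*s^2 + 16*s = -2*s^3 + s^2*(10*n + 19) + s*(-8*n^2 - 73*n - 9)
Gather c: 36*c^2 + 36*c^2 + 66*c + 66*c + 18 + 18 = 72*c^2 + 132*c + 36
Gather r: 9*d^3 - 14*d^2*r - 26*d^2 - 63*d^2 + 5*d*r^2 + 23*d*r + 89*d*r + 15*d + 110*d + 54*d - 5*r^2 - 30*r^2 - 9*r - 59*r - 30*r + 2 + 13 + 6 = 9*d^3 - 89*d^2 + 179*d + r^2*(5*d - 35) + r*(-14*d^2 + 112*d - 98) + 21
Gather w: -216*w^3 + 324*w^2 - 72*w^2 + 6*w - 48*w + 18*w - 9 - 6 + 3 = -216*w^3 + 252*w^2 - 24*w - 12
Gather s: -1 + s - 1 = s - 2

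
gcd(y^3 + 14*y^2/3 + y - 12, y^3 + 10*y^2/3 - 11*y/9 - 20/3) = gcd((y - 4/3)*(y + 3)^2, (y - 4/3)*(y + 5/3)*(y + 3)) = y^2 + 5*y/3 - 4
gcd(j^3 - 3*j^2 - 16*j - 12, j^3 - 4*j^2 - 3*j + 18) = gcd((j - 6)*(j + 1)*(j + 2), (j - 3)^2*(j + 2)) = j + 2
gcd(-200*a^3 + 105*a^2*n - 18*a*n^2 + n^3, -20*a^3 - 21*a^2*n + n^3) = 5*a - n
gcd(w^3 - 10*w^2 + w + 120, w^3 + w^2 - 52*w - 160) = w - 8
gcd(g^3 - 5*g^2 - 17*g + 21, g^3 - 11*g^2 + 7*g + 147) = g^2 - 4*g - 21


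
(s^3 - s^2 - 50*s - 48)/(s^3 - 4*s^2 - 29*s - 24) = (s + 6)/(s + 3)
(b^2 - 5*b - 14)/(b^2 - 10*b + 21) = (b + 2)/(b - 3)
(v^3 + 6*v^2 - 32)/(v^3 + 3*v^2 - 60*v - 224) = (v^2 + 2*v - 8)/(v^2 - v - 56)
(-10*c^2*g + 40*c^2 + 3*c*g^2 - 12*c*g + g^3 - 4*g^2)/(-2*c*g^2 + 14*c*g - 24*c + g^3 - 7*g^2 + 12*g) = (5*c + g)/(g - 3)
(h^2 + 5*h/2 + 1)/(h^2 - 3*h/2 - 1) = (h + 2)/(h - 2)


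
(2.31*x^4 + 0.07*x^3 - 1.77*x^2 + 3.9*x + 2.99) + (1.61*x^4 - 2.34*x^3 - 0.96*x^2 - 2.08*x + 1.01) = 3.92*x^4 - 2.27*x^3 - 2.73*x^2 + 1.82*x + 4.0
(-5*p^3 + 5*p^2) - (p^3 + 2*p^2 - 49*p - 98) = -6*p^3 + 3*p^2 + 49*p + 98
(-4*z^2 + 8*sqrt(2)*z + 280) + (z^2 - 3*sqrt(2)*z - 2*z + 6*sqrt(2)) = -3*z^2 - 2*z + 5*sqrt(2)*z + 6*sqrt(2) + 280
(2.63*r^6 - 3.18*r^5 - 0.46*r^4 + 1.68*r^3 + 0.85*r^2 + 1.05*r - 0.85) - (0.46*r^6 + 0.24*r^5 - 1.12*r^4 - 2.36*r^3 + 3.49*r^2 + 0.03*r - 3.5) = 2.17*r^6 - 3.42*r^5 + 0.66*r^4 + 4.04*r^3 - 2.64*r^2 + 1.02*r + 2.65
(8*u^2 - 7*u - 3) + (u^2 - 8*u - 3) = 9*u^2 - 15*u - 6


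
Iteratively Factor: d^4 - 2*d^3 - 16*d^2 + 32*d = (d)*(d^3 - 2*d^2 - 16*d + 32) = d*(d + 4)*(d^2 - 6*d + 8) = d*(d - 4)*(d + 4)*(d - 2)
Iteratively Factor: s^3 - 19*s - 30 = (s + 3)*(s^2 - 3*s - 10) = (s - 5)*(s + 3)*(s + 2)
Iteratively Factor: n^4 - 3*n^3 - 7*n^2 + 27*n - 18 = (n - 3)*(n^3 - 7*n + 6) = (n - 3)*(n - 1)*(n^2 + n - 6) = (n - 3)*(n - 2)*(n - 1)*(n + 3)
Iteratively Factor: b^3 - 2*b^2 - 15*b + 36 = (b - 3)*(b^2 + b - 12) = (b - 3)^2*(b + 4)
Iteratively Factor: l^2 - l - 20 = (l + 4)*(l - 5)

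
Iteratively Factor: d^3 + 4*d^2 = (d)*(d^2 + 4*d) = d*(d + 4)*(d)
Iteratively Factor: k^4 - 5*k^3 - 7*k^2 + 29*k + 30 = (k + 1)*(k^3 - 6*k^2 - k + 30) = (k - 5)*(k + 1)*(k^2 - k - 6) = (k - 5)*(k + 1)*(k + 2)*(k - 3)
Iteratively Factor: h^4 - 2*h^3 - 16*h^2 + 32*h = (h - 4)*(h^3 + 2*h^2 - 8*h) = (h - 4)*(h + 4)*(h^2 - 2*h) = (h - 4)*(h - 2)*(h + 4)*(h)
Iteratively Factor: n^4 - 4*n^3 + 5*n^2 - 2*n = (n)*(n^3 - 4*n^2 + 5*n - 2) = n*(n - 2)*(n^2 - 2*n + 1) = n*(n - 2)*(n - 1)*(n - 1)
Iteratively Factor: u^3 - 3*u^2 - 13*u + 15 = (u - 1)*(u^2 - 2*u - 15) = (u - 1)*(u + 3)*(u - 5)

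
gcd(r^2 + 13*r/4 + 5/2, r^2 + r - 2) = r + 2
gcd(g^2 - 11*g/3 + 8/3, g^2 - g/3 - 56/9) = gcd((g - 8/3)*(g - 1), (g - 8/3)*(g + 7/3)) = g - 8/3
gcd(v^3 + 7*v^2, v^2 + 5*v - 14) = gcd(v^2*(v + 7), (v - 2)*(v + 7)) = v + 7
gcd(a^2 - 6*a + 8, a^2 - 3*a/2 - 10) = a - 4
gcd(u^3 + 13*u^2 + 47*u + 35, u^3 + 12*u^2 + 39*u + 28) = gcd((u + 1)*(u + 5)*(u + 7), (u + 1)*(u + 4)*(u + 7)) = u^2 + 8*u + 7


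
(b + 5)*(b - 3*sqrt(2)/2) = b^2 - 3*sqrt(2)*b/2 + 5*b - 15*sqrt(2)/2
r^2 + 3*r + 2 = (r + 1)*(r + 2)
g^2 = g^2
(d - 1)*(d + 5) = d^2 + 4*d - 5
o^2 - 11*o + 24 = (o - 8)*(o - 3)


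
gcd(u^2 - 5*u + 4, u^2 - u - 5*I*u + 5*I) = u - 1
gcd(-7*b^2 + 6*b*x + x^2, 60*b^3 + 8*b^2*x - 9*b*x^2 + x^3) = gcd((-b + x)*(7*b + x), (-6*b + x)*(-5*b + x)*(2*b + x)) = 1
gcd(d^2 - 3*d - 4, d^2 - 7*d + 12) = d - 4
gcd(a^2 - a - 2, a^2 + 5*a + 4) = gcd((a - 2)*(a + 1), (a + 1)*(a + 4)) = a + 1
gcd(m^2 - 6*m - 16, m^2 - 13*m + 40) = m - 8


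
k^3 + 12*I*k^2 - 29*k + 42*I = (k - I)*(k + 6*I)*(k + 7*I)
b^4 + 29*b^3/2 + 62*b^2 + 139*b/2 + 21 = (b + 1/2)*(b + 1)*(b + 6)*(b + 7)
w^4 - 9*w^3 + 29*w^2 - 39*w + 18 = (w - 3)^2*(w - 2)*(w - 1)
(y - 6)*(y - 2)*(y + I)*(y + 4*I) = y^4 - 8*y^3 + 5*I*y^3 + 8*y^2 - 40*I*y^2 + 32*y + 60*I*y - 48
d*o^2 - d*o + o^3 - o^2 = o*(d + o)*(o - 1)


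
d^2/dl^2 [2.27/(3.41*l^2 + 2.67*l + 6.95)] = (-52.791574*l^2 - 41.335338*l + 2.27*(6.82*l + 2.67)*(13.64*l + 5.34) - 107.59573)/(3.41*l^2 + 2.67*l + 6.95)^3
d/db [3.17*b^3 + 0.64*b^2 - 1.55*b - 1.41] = 9.51*b^2 + 1.28*b - 1.55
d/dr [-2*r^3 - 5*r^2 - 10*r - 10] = -6*r^2 - 10*r - 10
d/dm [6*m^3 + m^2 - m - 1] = 18*m^2 + 2*m - 1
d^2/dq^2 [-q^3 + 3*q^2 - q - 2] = 6 - 6*q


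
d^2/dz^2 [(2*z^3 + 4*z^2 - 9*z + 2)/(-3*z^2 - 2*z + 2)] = 34*z*(5*z^2 - 6*z + 6)/(27*z^6 + 54*z^5 - 18*z^4 - 64*z^3 + 12*z^2 + 24*z - 8)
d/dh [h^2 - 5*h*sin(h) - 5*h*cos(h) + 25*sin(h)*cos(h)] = -5*sqrt(2)*h*cos(h + pi/4) + 2*h - 5*sqrt(2)*sin(h + pi/4) + 25*cos(2*h)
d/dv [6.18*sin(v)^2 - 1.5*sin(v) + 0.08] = (12.36*sin(v) - 1.5)*cos(v)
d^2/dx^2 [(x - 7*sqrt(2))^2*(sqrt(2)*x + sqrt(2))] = 6*sqrt(2)*x - 56 + 2*sqrt(2)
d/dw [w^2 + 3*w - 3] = 2*w + 3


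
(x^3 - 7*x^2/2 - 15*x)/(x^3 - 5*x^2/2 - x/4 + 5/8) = 4*x*(2*x^2 - 7*x - 30)/(8*x^3 - 20*x^2 - 2*x + 5)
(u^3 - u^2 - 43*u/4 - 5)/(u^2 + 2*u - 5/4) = (2*u^2 - 7*u - 4)/(2*u - 1)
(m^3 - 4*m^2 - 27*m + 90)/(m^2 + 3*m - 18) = (m^2 - m - 30)/(m + 6)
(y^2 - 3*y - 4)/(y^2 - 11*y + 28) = (y + 1)/(y - 7)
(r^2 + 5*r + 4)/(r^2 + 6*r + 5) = (r + 4)/(r + 5)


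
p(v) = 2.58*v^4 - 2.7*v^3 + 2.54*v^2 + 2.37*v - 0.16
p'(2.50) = 125.70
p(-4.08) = 930.75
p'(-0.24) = 0.54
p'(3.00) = 223.35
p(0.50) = 1.48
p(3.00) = 165.89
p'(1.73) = 40.35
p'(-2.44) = -208.17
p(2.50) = 80.23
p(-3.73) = 665.86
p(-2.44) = 139.85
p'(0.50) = 4.18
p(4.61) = 965.48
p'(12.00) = 16729.89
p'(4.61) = 864.72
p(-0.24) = -0.54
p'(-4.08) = -854.10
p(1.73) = 20.67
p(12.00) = 49227.32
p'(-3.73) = -664.83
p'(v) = 10.32*v^3 - 8.1*v^2 + 5.08*v + 2.37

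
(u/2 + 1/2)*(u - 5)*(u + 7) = u^3/2 + 3*u^2/2 - 33*u/2 - 35/2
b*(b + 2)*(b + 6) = b^3 + 8*b^2 + 12*b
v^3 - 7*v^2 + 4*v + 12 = (v - 6)*(v - 2)*(v + 1)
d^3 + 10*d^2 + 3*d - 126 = (d - 3)*(d + 6)*(d + 7)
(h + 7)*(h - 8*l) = h^2 - 8*h*l + 7*h - 56*l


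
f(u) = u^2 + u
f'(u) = 2*u + 1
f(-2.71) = 4.63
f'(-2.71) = -4.42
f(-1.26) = 0.33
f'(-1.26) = -1.52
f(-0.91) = -0.08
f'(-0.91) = -0.82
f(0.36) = 0.49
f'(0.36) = 1.72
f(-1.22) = 0.27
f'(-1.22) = -1.44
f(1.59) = 4.12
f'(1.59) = 4.18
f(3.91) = 19.20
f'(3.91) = 8.82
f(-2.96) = 5.80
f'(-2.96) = -4.92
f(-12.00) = 132.00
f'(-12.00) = -23.00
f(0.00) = 0.00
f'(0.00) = 1.00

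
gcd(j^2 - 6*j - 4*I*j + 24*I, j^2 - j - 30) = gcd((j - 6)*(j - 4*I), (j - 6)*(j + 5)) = j - 6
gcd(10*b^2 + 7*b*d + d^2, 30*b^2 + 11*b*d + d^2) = 5*b + d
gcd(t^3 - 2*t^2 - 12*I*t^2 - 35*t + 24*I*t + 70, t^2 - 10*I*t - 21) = t - 7*I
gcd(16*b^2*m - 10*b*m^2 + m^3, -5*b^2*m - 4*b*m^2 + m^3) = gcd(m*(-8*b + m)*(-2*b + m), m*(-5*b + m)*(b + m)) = m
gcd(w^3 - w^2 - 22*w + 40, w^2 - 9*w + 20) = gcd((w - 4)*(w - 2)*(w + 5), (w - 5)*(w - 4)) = w - 4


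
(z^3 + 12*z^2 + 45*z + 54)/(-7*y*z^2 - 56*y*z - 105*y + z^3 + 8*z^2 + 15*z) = (-z^2 - 9*z - 18)/(7*y*z + 35*y - z^2 - 5*z)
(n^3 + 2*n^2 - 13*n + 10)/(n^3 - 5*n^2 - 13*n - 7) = (-n^3 - 2*n^2 + 13*n - 10)/(-n^3 + 5*n^2 + 13*n + 7)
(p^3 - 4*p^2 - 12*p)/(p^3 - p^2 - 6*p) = (p - 6)/(p - 3)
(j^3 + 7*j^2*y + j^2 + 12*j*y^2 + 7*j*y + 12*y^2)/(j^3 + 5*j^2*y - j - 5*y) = (j^2 + 7*j*y + 12*y^2)/(j^2 + 5*j*y - j - 5*y)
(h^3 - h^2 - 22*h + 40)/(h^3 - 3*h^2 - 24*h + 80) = (h - 2)/(h - 4)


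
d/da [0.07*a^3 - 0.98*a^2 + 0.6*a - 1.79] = 0.21*a^2 - 1.96*a + 0.6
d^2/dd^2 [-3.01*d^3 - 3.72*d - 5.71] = -18.06*d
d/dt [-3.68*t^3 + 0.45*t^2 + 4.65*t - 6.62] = -11.04*t^2 + 0.9*t + 4.65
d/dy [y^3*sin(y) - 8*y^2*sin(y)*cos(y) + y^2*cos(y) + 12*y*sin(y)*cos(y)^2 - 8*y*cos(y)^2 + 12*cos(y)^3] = y^3*cos(y) + 2*y^2*sin(y) - 16*y^2*cos(y)^2 + 8*y^2 + 36*y*cos(y)^3 - 22*y*cos(y) - 24*sin(y)*cos(y)^2 - 8*cos(y)^2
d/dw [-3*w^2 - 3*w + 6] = -6*w - 3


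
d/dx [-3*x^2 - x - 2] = -6*x - 1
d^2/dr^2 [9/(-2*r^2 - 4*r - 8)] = 9*(r^2 + 2*r - 4*(r + 1)^2 + 4)/(r^2 + 2*r + 4)^3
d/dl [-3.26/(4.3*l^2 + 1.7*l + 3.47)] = (28.036*l + 5.542)/(4.3*l^2 + 1.7*l + 3.47)^2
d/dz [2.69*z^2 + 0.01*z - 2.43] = 5.38*z + 0.01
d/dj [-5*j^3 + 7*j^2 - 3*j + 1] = -15*j^2 + 14*j - 3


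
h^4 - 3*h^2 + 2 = (h - 1)*(h + 1)*(h - sqrt(2))*(h + sqrt(2))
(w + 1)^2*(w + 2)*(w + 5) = w^4 + 9*w^3 + 25*w^2 + 27*w + 10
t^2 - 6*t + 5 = (t - 5)*(t - 1)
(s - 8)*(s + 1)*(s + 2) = s^3 - 5*s^2 - 22*s - 16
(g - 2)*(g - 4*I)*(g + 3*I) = g^3 - 2*g^2 - I*g^2 + 12*g + 2*I*g - 24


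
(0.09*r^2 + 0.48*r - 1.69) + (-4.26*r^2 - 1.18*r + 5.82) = -4.17*r^2 - 0.7*r + 4.13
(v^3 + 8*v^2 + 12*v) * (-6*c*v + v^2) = -6*c*v^4 - 48*c*v^3 - 72*c*v^2 + v^5 + 8*v^4 + 12*v^3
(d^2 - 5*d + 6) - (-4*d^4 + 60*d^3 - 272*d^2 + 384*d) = 4*d^4 - 60*d^3 + 273*d^2 - 389*d + 6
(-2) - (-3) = 1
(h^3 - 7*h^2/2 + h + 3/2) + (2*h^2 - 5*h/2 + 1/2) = h^3 - 3*h^2/2 - 3*h/2 + 2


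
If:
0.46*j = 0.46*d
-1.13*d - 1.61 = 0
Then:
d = -1.42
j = -1.42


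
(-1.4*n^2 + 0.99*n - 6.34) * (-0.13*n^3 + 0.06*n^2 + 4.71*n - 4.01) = 0.182*n^5 - 0.2127*n^4 - 5.7104*n^3 + 9.8965*n^2 - 33.8313*n + 25.4234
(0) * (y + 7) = 0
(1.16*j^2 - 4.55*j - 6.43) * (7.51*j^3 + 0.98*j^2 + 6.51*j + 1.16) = 8.7116*j^5 - 33.0337*j^4 - 45.1967*j^3 - 34.5763*j^2 - 47.1373*j - 7.4588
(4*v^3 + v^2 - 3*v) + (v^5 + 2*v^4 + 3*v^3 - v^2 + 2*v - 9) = v^5 + 2*v^4 + 7*v^3 - v - 9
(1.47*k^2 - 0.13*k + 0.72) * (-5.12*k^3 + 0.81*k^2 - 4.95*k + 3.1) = -7.5264*k^5 + 1.8563*k^4 - 11.0682*k^3 + 5.7837*k^2 - 3.967*k + 2.232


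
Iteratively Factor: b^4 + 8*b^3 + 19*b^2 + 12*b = (b + 3)*(b^3 + 5*b^2 + 4*b) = b*(b + 3)*(b^2 + 5*b + 4) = b*(b + 3)*(b + 4)*(b + 1)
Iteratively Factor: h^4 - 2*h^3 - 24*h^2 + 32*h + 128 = (h + 4)*(h^3 - 6*h^2 + 32) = (h + 2)*(h + 4)*(h^2 - 8*h + 16) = (h - 4)*(h + 2)*(h + 4)*(h - 4)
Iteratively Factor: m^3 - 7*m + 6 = (m + 3)*(m^2 - 3*m + 2) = (m - 1)*(m + 3)*(m - 2)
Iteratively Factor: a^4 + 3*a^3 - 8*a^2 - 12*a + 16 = (a + 4)*(a^3 - a^2 - 4*a + 4) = (a - 1)*(a + 4)*(a^2 - 4) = (a - 1)*(a + 2)*(a + 4)*(a - 2)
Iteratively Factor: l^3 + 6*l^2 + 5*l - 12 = (l + 4)*(l^2 + 2*l - 3) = (l + 3)*(l + 4)*(l - 1)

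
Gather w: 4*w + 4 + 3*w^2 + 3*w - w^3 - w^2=-w^3 + 2*w^2 + 7*w + 4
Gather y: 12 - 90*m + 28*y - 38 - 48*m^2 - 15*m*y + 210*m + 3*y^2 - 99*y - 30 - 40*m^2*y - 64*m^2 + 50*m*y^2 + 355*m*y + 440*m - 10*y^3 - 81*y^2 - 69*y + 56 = -112*m^2 + 560*m - 10*y^3 + y^2*(50*m - 78) + y*(-40*m^2 + 340*m - 140)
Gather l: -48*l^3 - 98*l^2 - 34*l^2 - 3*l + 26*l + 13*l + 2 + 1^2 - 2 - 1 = -48*l^3 - 132*l^2 + 36*l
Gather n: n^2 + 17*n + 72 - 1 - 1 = n^2 + 17*n + 70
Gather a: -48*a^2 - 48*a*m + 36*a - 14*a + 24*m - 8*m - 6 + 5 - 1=-48*a^2 + a*(22 - 48*m) + 16*m - 2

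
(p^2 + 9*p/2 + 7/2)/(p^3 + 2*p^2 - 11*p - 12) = (p + 7/2)/(p^2 + p - 12)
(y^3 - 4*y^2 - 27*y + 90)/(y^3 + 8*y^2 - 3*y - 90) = (y - 6)/(y + 6)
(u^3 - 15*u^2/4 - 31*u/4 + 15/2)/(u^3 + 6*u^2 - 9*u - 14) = (4*u^3 - 15*u^2 - 31*u + 30)/(4*(u^3 + 6*u^2 - 9*u - 14))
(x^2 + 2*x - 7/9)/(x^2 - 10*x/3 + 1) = (x + 7/3)/(x - 3)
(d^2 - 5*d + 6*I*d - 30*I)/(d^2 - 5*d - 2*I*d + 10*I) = (d + 6*I)/(d - 2*I)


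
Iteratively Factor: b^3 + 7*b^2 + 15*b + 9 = (b + 3)*(b^2 + 4*b + 3) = (b + 1)*(b + 3)*(b + 3)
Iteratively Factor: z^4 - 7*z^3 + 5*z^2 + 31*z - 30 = (z - 1)*(z^3 - 6*z^2 - z + 30) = (z - 5)*(z - 1)*(z^2 - z - 6) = (z - 5)*(z - 1)*(z + 2)*(z - 3)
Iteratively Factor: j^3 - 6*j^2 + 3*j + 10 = (j + 1)*(j^2 - 7*j + 10) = (j - 5)*(j + 1)*(j - 2)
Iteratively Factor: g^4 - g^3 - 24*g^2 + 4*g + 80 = (g - 5)*(g^3 + 4*g^2 - 4*g - 16) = (g - 5)*(g - 2)*(g^2 + 6*g + 8) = (g - 5)*(g - 2)*(g + 4)*(g + 2)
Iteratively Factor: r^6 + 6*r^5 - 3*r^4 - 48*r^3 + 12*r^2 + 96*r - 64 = (r + 4)*(r^5 + 2*r^4 - 11*r^3 - 4*r^2 + 28*r - 16) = (r - 1)*(r + 4)*(r^4 + 3*r^3 - 8*r^2 - 12*r + 16) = (r - 1)^2*(r + 4)*(r^3 + 4*r^2 - 4*r - 16) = (r - 1)^2*(r + 2)*(r + 4)*(r^2 + 2*r - 8) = (r - 1)^2*(r + 2)*(r + 4)^2*(r - 2)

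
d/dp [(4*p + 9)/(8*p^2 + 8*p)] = (-4*p^2 - 18*p - 9)/(8*p^2*(p^2 + 2*p + 1))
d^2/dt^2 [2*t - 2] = 0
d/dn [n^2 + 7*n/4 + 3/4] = 2*n + 7/4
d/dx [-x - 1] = -1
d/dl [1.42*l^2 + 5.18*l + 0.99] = 2.84*l + 5.18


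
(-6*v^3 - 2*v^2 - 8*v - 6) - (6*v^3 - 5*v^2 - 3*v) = -12*v^3 + 3*v^2 - 5*v - 6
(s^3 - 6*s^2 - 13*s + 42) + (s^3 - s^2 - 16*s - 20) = 2*s^3 - 7*s^2 - 29*s + 22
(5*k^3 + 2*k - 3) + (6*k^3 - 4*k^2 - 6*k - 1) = 11*k^3 - 4*k^2 - 4*k - 4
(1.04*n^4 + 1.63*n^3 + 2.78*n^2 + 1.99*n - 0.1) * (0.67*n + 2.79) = 0.6968*n^5 + 3.9937*n^4 + 6.4103*n^3 + 9.0895*n^2 + 5.4851*n - 0.279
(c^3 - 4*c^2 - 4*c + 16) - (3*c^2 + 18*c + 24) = c^3 - 7*c^2 - 22*c - 8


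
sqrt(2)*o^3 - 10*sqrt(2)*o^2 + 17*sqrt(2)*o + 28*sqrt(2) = (o - 7)*(o - 4)*(sqrt(2)*o + sqrt(2))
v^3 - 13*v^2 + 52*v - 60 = (v - 6)*(v - 5)*(v - 2)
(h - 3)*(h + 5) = h^2 + 2*h - 15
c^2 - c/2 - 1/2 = (c - 1)*(c + 1/2)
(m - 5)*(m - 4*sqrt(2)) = m^2 - 4*sqrt(2)*m - 5*m + 20*sqrt(2)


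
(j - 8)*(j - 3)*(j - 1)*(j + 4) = j^4 - 8*j^3 - 13*j^2 + 116*j - 96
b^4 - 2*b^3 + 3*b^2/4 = b^2*(b - 3/2)*(b - 1/2)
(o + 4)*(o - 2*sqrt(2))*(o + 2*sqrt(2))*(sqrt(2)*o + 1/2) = sqrt(2)*o^4 + o^3/2 + 4*sqrt(2)*o^3 - 8*sqrt(2)*o^2 + 2*o^2 - 32*sqrt(2)*o - 4*o - 16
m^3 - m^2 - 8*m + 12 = (m - 2)^2*(m + 3)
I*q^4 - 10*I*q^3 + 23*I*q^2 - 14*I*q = q*(q - 7)*(q - 2)*(I*q - I)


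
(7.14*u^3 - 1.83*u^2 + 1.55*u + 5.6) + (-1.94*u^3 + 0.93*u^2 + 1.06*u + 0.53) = 5.2*u^3 - 0.9*u^2 + 2.61*u + 6.13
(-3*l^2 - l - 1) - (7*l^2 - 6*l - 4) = -10*l^2 + 5*l + 3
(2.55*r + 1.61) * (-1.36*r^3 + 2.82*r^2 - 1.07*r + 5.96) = -3.468*r^4 + 5.0014*r^3 + 1.8117*r^2 + 13.4753*r + 9.5956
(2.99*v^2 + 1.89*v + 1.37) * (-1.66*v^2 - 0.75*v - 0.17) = -4.9634*v^4 - 5.3799*v^3 - 4.2*v^2 - 1.3488*v - 0.2329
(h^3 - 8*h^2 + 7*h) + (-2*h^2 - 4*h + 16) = h^3 - 10*h^2 + 3*h + 16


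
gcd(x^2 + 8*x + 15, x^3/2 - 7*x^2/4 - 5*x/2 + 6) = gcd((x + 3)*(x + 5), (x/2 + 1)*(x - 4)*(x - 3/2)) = 1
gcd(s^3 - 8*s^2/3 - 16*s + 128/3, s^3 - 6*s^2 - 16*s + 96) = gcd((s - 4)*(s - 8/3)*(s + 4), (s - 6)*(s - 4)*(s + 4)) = s^2 - 16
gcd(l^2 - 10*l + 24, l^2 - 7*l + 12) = l - 4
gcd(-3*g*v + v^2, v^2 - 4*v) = v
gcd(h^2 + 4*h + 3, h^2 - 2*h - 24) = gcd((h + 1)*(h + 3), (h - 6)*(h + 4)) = 1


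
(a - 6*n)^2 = a^2 - 12*a*n + 36*n^2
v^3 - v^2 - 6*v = v*(v - 3)*(v + 2)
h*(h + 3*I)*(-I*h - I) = -I*h^3 + 3*h^2 - I*h^2 + 3*h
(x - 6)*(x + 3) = x^2 - 3*x - 18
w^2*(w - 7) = w^3 - 7*w^2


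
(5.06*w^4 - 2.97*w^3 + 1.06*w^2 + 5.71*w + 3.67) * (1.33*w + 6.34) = 6.7298*w^5 + 28.1303*w^4 - 17.42*w^3 + 14.3147*w^2 + 41.0825*w + 23.2678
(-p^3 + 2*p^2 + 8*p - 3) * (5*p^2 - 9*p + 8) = -5*p^5 + 19*p^4 + 14*p^3 - 71*p^2 + 91*p - 24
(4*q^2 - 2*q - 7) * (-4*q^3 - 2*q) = -16*q^5 + 8*q^4 + 20*q^3 + 4*q^2 + 14*q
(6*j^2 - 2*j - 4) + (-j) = 6*j^2 - 3*j - 4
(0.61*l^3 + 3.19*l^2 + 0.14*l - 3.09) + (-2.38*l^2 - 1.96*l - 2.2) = 0.61*l^3 + 0.81*l^2 - 1.82*l - 5.29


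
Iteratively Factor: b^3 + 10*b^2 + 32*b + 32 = (b + 2)*(b^2 + 8*b + 16) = (b + 2)*(b + 4)*(b + 4)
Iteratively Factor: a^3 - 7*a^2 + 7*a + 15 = (a - 3)*(a^2 - 4*a - 5) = (a - 5)*(a - 3)*(a + 1)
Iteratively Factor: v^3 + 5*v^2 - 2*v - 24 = (v + 4)*(v^2 + v - 6) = (v - 2)*(v + 4)*(v + 3)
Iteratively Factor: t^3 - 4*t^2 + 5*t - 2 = (t - 1)*(t^2 - 3*t + 2) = (t - 1)^2*(t - 2)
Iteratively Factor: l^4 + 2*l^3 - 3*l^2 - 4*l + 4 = (l + 2)*(l^3 - 3*l + 2) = (l - 1)*(l + 2)*(l^2 + l - 2) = (l - 1)^2*(l + 2)*(l + 2)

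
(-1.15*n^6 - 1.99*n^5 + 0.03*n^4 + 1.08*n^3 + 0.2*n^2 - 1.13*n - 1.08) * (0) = 0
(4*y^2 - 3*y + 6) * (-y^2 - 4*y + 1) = -4*y^4 - 13*y^3 + 10*y^2 - 27*y + 6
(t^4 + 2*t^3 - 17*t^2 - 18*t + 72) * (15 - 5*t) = -5*t^5 + 5*t^4 + 115*t^3 - 165*t^2 - 630*t + 1080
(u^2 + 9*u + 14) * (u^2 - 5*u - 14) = u^4 + 4*u^3 - 45*u^2 - 196*u - 196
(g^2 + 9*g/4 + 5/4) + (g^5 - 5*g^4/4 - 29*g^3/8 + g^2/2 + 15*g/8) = g^5 - 5*g^4/4 - 29*g^3/8 + 3*g^2/2 + 33*g/8 + 5/4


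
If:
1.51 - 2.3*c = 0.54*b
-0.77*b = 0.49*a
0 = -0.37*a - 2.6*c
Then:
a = -2.25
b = 1.43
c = 0.32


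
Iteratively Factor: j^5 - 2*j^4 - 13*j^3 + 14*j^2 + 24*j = (j - 2)*(j^4 - 13*j^2 - 12*j) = (j - 2)*(j + 1)*(j^3 - j^2 - 12*j) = (j - 4)*(j - 2)*(j + 1)*(j^2 + 3*j) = (j - 4)*(j - 2)*(j + 1)*(j + 3)*(j)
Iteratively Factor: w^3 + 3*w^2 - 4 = (w + 2)*(w^2 + w - 2) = (w + 2)^2*(w - 1)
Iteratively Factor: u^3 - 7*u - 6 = (u - 3)*(u^2 + 3*u + 2) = (u - 3)*(u + 1)*(u + 2)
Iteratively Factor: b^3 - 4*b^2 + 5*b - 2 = (b - 2)*(b^2 - 2*b + 1) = (b - 2)*(b - 1)*(b - 1)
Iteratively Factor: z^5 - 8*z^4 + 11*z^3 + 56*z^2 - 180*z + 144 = (z - 2)*(z^4 - 6*z^3 - z^2 + 54*z - 72) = (z - 2)^2*(z^3 - 4*z^2 - 9*z + 36) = (z - 2)^2*(z + 3)*(z^2 - 7*z + 12) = (z - 4)*(z - 2)^2*(z + 3)*(z - 3)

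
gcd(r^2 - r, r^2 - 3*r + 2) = r - 1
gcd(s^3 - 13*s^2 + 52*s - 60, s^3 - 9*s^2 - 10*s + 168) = s - 6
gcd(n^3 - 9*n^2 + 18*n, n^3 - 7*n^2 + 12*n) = n^2 - 3*n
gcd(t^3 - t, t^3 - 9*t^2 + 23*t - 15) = t - 1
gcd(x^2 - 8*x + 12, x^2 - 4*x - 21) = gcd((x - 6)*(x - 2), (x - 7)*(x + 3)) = 1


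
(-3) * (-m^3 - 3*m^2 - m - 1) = 3*m^3 + 9*m^2 + 3*m + 3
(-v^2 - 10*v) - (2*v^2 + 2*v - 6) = -3*v^2 - 12*v + 6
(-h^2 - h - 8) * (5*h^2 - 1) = -5*h^4 - 5*h^3 - 39*h^2 + h + 8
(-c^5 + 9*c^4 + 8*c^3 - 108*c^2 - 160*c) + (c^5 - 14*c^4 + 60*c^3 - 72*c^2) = -5*c^4 + 68*c^3 - 180*c^2 - 160*c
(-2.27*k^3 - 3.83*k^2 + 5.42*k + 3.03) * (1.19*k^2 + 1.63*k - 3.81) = -2.7013*k^5 - 8.2578*k^4 + 8.8556*k^3 + 27.0326*k^2 - 15.7113*k - 11.5443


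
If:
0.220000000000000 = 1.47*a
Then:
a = 0.15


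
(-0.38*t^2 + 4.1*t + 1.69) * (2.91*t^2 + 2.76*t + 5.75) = -1.1058*t^4 + 10.8822*t^3 + 14.0489*t^2 + 28.2394*t + 9.7175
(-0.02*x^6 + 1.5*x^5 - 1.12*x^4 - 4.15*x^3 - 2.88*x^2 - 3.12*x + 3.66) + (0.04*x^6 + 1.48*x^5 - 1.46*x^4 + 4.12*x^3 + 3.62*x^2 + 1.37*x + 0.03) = 0.02*x^6 + 2.98*x^5 - 2.58*x^4 - 0.0300000000000002*x^3 + 0.74*x^2 - 1.75*x + 3.69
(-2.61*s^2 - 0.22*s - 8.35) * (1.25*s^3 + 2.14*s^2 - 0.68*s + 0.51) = -3.2625*s^5 - 5.8604*s^4 - 9.1335*s^3 - 19.0505*s^2 + 5.5658*s - 4.2585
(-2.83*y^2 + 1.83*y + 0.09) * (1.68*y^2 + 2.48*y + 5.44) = -4.7544*y^4 - 3.944*y^3 - 10.7056*y^2 + 10.1784*y + 0.4896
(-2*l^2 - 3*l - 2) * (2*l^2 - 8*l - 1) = -4*l^4 + 10*l^3 + 22*l^2 + 19*l + 2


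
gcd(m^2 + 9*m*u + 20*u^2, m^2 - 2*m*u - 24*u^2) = m + 4*u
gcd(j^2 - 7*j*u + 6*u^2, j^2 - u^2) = -j + u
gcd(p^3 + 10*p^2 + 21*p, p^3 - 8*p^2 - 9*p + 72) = p + 3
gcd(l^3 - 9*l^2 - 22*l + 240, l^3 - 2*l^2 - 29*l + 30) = l^2 - l - 30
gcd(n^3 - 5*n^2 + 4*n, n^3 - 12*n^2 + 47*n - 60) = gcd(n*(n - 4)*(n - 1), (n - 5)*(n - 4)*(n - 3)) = n - 4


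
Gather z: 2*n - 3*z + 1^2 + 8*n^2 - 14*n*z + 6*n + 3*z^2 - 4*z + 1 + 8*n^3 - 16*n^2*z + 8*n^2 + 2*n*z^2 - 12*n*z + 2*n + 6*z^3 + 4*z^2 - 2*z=8*n^3 + 16*n^2 + 10*n + 6*z^3 + z^2*(2*n + 7) + z*(-16*n^2 - 26*n - 9) + 2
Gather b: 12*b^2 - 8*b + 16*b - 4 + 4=12*b^2 + 8*b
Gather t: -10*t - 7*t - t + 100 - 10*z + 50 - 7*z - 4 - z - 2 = -18*t - 18*z + 144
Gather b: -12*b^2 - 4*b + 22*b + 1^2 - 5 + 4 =-12*b^2 + 18*b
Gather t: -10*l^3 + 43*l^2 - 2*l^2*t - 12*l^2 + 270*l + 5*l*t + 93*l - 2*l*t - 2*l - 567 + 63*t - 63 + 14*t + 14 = -10*l^3 + 31*l^2 + 361*l + t*(-2*l^2 + 3*l + 77) - 616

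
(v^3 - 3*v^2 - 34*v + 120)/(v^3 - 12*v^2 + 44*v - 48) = (v^2 + v - 30)/(v^2 - 8*v + 12)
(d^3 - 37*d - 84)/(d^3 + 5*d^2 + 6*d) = (d^2 - 3*d - 28)/(d*(d + 2))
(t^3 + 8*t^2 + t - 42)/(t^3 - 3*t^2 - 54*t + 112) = (t + 3)/(t - 8)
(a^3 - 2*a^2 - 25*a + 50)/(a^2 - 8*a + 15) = (a^2 + 3*a - 10)/(a - 3)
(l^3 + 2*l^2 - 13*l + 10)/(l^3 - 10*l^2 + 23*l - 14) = (l + 5)/(l - 7)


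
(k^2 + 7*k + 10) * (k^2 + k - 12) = k^4 + 8*k^3 + 5*k^2 - 74*k - 120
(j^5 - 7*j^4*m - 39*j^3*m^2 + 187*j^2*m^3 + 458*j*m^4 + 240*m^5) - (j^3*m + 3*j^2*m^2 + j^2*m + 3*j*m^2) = j^5 - 7*j^4*m - 39*j^3*m^2 - j^3*m + 187*j^2*m^3 - 3*j^2*m^2 - j^2*m + 458*j*m^4 - 3*j*m^2 + 240*m^5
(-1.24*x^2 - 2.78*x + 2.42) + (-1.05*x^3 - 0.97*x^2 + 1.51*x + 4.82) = -1.05*x^3 - 2.21*x^2 - 1.27*x + 7.24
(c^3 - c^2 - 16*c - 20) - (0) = c^3 - c^2 - 16*c - 20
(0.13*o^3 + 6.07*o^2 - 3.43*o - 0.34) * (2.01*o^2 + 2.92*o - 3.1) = 0.2613*o^5 + 12.5803*o^4 + 10.4271*o^3 - 29.516*o^2 + 9.6402*o + 1.054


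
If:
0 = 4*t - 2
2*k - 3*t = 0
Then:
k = 3/4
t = 1/2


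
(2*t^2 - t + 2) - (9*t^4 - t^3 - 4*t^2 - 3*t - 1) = -9*t^4 + t^3 + 6*t^2 + 2*t + 3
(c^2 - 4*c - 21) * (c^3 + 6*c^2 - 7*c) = c^5 + 2*c^4 - 52*c^3 - 98*c^2 + 147*c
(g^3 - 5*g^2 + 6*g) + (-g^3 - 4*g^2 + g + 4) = -9*g^2 + 7*g + 4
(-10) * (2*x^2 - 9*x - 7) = -20*x^2 + 90*x + 70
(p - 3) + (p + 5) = 2*p + 2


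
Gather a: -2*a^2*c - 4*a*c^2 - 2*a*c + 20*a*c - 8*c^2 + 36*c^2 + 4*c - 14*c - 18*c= -2*a^2*c + a*(-4*c^2 + 18*c) + 28*c^2 - 28*c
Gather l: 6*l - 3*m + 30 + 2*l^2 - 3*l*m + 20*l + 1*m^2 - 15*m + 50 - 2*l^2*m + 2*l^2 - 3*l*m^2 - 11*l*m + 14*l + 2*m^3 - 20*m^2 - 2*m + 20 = l^2*(4 - 2*m) + l*(-3*m^2 - 14*m + 40) + 2*m^3 - 19*m^2 - 20*m + 100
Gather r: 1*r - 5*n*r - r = -5*n*r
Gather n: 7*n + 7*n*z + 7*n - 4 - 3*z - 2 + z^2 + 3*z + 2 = n*(7*z + 14) + z^2 - 4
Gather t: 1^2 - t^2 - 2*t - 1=-t^2 - 2*t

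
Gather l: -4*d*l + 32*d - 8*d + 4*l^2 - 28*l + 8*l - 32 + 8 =24*d + 4*l^2 + l*(-4*d - 20) - 24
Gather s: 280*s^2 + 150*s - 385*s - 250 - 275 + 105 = 280*s^2 - 235*s - 420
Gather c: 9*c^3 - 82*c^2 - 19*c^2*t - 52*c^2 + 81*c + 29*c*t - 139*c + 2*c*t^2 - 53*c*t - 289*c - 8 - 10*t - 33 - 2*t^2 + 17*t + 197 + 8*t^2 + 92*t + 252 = 9*c^3 + c^2*(-19*t - 134) + c*(2*t^2 - 24*t - 347) + 6*t^2 + 99*t + 408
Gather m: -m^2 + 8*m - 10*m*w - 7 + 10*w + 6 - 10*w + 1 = -m^2 + m*(8 - 10*w)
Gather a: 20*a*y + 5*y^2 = 20*a*y + 5*y^2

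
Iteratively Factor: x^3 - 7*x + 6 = (x - 2)*(x^2 + 2*x - 3) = (x - 2)*(x + 3)*(x - 1)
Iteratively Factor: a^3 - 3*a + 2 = (a + 2)*(a^2 - 2*a + 1) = (a - 1)*(a + 2)*(a - 1)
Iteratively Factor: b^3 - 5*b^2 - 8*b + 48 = (b - 4)*(b^2 - b - 12) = (b - 4)^2*(b + 3)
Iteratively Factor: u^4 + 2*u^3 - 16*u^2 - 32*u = (u + 4)*(u^3 - 2*u^2 - 8*u) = u*(u + 4)*(u^2 - 2*u - 8) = u*(u - 4)*(u + 4)*(u + 2)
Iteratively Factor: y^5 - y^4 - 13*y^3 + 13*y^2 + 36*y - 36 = (y + 2)*(y^4 - 3*y^3 - 7*y^2 + 27*y - 18) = (y + 2)*(y + 3)*(y^3 - 6*y^2 + 11*y - 6) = (y - 2)*(y + 2)*(y + 3)*(y^2 - 4*y + 3) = (y - 3)*(y - 2)*(y + 2)*(y + 3)*(y - 1)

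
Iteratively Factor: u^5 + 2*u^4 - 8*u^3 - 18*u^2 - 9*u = (u - 3)*(u^4 + 5*u^3 + 7*u^2 + 3*u) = (u - 3)*(u + 3)*(u^3 + 2*u^2 + u) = (u - 3)*(u + 1)*(u + 3)*(u^2 + u) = u*(u - 3)*(u + 1)*(u + 3)*(u + 1)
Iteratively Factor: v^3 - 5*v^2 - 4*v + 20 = (v - 5)*(v^2 - 4) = (v - 5)*(v - 2)*(v + 2)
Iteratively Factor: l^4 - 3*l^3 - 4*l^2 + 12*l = (l - 3)*(l^3 - 4*l) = (l - 3)*(l + 2)*(l^2 - 2*l) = (l - 3)*(l - 2)*(l + 2)*(l)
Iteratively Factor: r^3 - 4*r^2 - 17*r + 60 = (r - 3)*(r^2 - r - 20) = (r - 3)*(r + 4)*(r - 5)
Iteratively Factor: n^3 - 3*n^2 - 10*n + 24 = (n - 4)*(n^2 + n - 6) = (n - 4)*(n - 2)*(n + 3)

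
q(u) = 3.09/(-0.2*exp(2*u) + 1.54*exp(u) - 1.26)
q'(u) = 3.09*(0.4*exp(2*u) - 1.54*exp(u))/(-0.2*exp(2*u) + 1.54*exp(u) - 1.26)^2 = (1.236*exp(u) - 4.7586)*exp(u)/(0.2*exp(2*u) - 1.54*exp(u) + 1.26)^2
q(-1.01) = -4.26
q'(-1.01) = -2.98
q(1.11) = 1.97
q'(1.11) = -1.24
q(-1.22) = -3.76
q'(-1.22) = -1.92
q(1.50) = 1.90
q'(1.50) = 1.33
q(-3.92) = -2.51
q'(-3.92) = -0.06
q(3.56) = -0.02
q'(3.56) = 0.04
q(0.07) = 19.12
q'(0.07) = -140.98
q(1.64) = 2.27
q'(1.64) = 4.47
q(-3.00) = -2.61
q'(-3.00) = -0.17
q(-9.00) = -2.45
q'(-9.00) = 0.00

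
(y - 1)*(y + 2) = y^2 + y - 2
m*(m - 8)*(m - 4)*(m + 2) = m^4 - 10*m^3 + 8*m^2 + 64*m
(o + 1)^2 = o^2 + 2*o + 1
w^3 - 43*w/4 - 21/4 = (w - 7/2)*(w + 1/2)*(w + 3)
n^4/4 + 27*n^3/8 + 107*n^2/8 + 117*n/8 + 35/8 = (n/4 + 1/4)*(n + 1/2)*(n + 5)*(n + 7)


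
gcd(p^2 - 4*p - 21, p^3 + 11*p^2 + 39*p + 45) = p + 3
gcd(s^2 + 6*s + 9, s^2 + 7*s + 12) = s + 3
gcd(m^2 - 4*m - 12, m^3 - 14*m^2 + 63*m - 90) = m - 6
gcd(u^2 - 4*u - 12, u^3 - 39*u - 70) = u + 2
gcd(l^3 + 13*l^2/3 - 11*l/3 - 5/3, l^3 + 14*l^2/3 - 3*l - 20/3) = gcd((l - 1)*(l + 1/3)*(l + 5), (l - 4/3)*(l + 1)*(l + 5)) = l + 5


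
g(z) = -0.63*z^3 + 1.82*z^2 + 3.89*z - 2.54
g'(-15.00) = -475.96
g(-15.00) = 2474.86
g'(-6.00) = -85.99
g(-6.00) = 175.72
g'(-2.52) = -17.29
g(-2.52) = 9.30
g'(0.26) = 4.71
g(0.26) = -1.42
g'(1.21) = 5.53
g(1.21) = 3.72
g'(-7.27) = -122.46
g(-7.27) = 307.44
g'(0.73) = 5.54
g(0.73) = 1.02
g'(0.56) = 5.34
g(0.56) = 0.10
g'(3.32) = -4.86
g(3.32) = 7.38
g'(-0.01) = 3.85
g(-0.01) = -2.58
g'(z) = -1.89*z^2 + 3.64*z + 3.89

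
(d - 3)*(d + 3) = d^2 - 9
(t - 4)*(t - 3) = t^2 - 7*t + 12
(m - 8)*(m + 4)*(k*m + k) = k*m^3 - 3*k*m^2 - 36*k*m - 32*k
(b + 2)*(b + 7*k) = b^2 + 7*b*k + 2*b + 14*k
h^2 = h^2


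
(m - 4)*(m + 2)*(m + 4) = m^3 + 2*m^2 - 16*m - 32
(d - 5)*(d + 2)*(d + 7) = d^3 + 4*d^2 - 31*d - 70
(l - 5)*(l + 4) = l^2 - l - 20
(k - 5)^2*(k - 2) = k^3 - 12*k^2 + 45*k - 50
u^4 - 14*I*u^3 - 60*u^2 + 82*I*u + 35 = (u - 7*I)*(u - 5*I)*(u - I)^2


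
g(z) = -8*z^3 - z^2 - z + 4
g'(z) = -24*z^2 - 2*z - 1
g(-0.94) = 10.70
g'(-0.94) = -20.33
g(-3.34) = 294.26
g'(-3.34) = -262.05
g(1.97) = -63.01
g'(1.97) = -98.08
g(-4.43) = 684.31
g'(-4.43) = -463.14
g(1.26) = -14.85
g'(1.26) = -41.62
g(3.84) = -467.57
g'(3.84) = -362.57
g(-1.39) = 24.94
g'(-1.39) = -44.59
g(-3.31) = 286.47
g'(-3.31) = -257.33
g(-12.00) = 13696.00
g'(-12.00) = -3433.00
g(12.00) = -13976.00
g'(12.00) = -3481.00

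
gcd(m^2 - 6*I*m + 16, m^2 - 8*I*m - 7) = 1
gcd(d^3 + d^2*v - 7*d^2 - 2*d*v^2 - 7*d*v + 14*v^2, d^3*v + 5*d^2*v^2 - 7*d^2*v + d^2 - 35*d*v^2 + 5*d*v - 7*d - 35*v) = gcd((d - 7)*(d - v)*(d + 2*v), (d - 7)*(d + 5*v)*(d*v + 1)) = d - 7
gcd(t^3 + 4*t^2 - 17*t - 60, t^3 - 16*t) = t - 4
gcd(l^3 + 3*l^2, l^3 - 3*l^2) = l^2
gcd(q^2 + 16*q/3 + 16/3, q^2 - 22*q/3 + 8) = 1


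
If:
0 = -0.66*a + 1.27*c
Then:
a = 1.92424242424242*c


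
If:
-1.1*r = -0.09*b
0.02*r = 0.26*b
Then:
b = 0.00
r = 0.00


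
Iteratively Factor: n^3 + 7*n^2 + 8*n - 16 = (n - 1)*(n^2 + 8*n + 16) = (n - 1)*(n + 4)*(n + 4)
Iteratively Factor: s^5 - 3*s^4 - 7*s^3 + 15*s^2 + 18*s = (s - 3)*(s^4 - 7*s^2 - 6*s) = (s - 3)*(s + 2)*(s^3 - 2*s^2 - 3*s) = s*(s - 3)*(s + 2)*(s^2 - 2*s - 3) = s*(s - 3)^2*(s + 2)*(s + 1)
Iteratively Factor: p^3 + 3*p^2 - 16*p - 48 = (p - 4)*(p^2 + 7*p + 12) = (p - 4)*(p + 4)*(p + 3)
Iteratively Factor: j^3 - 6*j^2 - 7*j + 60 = (j + 3)*(j^2 - 9*j + 20) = (j - 5)*(j + 3)*(j - 4)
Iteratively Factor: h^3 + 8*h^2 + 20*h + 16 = (h + 4)*(h^2 + 4*h + 4) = (h + 2)*(h + 4)*(h + 2)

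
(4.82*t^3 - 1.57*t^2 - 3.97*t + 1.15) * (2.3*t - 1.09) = 11.086*t^4 - 8.8648*t^3 - 7.4197*t^2 + 6.9723*t - 1.2535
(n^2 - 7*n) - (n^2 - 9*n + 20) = 2*n - 20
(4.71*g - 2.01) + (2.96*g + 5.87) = 7.67*g + 3.86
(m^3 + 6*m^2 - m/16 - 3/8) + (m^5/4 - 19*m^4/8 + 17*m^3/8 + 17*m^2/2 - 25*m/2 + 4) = m^5/4 - 19*m^4/8 + 25*m^3/8 + 29*m^2/2 - 201*m/16 + 29/8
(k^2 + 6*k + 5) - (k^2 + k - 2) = 5*k + 7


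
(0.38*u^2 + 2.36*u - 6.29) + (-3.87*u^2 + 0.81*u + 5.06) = -3.49*u^2 + 3.17*u - 1.23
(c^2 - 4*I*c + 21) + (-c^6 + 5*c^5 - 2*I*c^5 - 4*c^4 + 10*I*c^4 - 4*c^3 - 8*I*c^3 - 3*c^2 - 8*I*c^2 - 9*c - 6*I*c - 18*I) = -c^6 + 5*c^5 - 2*I*c^5 - 4*c^4 + 10*I*c^4 - 4*c^3 - 8*I*c^3 - 2*c^2 - 8*I*c^2 - 9*c - 10*I*c + 21 - 18*I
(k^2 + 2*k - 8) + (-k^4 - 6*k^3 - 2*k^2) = -k^4 - 6*k^3 - k^2 + 2*k - 8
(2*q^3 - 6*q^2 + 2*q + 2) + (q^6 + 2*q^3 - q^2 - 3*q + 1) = q^6 + 4*q^3 - 7*q^2 - q + 3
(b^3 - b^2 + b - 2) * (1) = b^3 - b^2 + b - 2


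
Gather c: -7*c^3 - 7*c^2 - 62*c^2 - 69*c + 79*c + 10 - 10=-7*c^3 - 69*c^2 + 10*c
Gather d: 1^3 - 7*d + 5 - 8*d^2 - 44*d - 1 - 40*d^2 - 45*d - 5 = -48*d^2 - 96*d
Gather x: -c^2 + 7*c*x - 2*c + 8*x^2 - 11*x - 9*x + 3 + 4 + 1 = -c^2 - 2*c + 8*x^2 + x*(7*c - 20) + 8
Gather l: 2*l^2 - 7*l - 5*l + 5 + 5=2*l^2 - 12*l + 10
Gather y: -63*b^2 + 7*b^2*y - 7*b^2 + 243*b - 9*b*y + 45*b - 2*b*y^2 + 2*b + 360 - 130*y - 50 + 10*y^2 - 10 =-70*b^2 + 290*b + y^2*(10 - 2*b) + y*(7*b^2 - 9*b - 130) + 300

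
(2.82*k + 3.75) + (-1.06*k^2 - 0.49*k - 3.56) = -1.06*k^2 + 2.33*k + 0.19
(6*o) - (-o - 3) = 7*o + 3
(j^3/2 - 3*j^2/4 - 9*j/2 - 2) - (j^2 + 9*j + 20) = j^3/2 - 7*j^2/4 - 27*j/2 - 22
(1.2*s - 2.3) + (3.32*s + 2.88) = 4.52*s + 0.58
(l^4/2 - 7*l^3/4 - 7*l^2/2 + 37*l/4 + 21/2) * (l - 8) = l^5/2 - 23*l^4/4 + 21*l^3/2 + 149*l^2/4 - 127*l/2 - 84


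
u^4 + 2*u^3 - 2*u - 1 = (u - 1)*(u + 1)^3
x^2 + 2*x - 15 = (x - 3)*(x + 5)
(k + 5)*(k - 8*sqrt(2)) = k^2 - 8*sqrt(2)*k + 5*k - 40*sqrt(2)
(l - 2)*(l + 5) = l^2 + 3*l - 10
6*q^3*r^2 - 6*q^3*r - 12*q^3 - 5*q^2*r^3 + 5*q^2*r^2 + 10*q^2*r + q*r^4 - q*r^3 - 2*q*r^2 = (-3*q + r)*(-2*q + r)*(r - 2)*(q*r + q)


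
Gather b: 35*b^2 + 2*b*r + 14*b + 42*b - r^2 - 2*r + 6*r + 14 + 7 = 35*b^2 + b*(2*r + 56) - r^2 + 4*r + 21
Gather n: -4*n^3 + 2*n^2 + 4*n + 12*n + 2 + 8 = -4*n^3 + 2*n^2 + 16*n + 10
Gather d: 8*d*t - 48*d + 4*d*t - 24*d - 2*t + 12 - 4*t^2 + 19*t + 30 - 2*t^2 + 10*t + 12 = d*(12*t - 72) - 6*t^2 + 27*t + 54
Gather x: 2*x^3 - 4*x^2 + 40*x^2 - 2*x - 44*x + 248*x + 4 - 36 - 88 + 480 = 2*x^3 + 36*x^2 + 202*x + 360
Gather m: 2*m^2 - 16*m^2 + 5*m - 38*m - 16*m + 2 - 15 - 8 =-14*m^2 - 49*m - 21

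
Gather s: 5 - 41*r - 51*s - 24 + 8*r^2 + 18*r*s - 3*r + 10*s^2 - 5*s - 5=8*r^2 - 44*r + 10*s^2 + s*(18*r - 56) - 24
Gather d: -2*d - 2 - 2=-2*d - 4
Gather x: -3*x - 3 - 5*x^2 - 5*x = -5*x^2 - 8*x - 3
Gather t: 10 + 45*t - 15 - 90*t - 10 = -45*t - 15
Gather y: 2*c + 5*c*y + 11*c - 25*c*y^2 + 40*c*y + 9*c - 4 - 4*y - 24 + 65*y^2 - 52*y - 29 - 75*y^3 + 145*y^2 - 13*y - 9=22*c - 75*y^3 + y^2*(210 - 25*c) + y*(45*c - 69) - 66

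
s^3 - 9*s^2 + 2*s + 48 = (s - 8)*(s - 3)*(s + 2)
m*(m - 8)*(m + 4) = m^3 - 4*m^2 - 32*m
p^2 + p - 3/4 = (p - 1/2)*(p + 3/2)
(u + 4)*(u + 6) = u^2 + 10*u + 24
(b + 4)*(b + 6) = b^2 + 10*b + 24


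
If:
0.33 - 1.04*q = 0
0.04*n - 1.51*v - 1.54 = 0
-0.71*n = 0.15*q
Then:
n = -0.07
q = 0.32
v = -1.02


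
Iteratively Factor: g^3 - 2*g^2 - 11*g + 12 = (g - 1)*(g^2 - g - 12) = (g - 1)*(g + 3)*(g - 4)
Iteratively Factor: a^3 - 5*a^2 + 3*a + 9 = (a - 3)*(a^2 - 2*a - 3) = (a - 3)^2*(a + 1)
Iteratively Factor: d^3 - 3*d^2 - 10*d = (d - 5)*(d^2 + 2*d) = (d - 5)*(d + 2)*(d)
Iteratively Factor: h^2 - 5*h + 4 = (h - 4)*(h - 1)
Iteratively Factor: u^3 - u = (u + 1)*(u^2 - u) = u*(u + 1)*(u - 1)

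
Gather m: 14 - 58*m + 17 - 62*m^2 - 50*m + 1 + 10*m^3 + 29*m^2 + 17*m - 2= 10*m^3 - 33*m^2 - 91*m + 30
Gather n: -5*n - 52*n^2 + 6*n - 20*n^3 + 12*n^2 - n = -20*n^3 - 40*n^2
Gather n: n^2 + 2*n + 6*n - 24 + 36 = n^2 + 8*n + 12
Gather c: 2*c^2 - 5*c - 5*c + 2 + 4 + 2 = 2*c^2 - 10*c + 8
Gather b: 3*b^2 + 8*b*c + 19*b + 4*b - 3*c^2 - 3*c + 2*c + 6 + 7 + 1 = 3*b^2 + b*(8*c + 23) - 3*c^2 - c + 14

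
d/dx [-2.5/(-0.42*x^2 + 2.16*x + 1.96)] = (5.4 - 2.1*x)/(-0.42*x^2 + 2.16*x + 1.96)^2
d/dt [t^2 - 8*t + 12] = 2*t - 8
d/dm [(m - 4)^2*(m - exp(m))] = (m - 4)*(2*m + (1 - exp(m))*(m - 4) - 2*exp(m))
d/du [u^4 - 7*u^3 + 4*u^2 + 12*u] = 4*u^3 - 21*u^2 + 8*u + 12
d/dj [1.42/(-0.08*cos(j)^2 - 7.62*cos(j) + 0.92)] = -(0.2272*cos(j) + 10.8204)*sin(j)/(0.08*cos(j)^2 + 7.62*cos(j) - 0.92)^2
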